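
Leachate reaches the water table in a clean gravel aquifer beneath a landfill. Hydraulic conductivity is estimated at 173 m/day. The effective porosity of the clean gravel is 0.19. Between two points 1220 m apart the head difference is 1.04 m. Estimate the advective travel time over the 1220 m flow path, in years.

4.30

Hydraulic gradient i = Δh / L = 1.04 / 1220 = 0.0008525.
Darcy flux q = K · i = 173.0 × 0.0008525 = 0.1475 m/day.
Seepage velocity v = q / n_e = 0.1475 / 0.19 = 0.7762 m/day.
Travel time t = L / v = 1220 / 0.7762 = 1572 days = 4.303 years.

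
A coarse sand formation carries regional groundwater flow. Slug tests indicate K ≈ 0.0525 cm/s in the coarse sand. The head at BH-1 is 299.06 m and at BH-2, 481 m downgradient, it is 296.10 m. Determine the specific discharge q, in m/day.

0.279

Convert K: 0.0525 cm/s × 864 = 45.36 m/day.
Hydraulic gradient i = (299.06 − 296.10) / 481 = 2.96 / 481 = 0.006154.
Specific discharge q = K · i = 45.36 × 0.006154 = 0.2791 m/day.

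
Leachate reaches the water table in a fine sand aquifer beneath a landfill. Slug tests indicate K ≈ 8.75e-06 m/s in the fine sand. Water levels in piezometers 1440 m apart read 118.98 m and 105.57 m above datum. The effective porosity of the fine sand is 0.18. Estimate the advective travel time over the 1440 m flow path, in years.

101

Convert K: 8.75e-06 m/s × 86400 = 0.7560 m/day.
Hydraulic gradient i = (118.98 − 105.57) / 1440 = 13.41 / 1440 = 0.009312.
Darcy flux q = K · i = 0.7560 × 0.009312 = 0.007040 m/day.
Seepage velocity v = q / n_e = 0.007040 / 0.18 = 0.03911 m/day.
Travel time t = L / v = 1440 / 0.03911 = 36817 days = 100.8 years.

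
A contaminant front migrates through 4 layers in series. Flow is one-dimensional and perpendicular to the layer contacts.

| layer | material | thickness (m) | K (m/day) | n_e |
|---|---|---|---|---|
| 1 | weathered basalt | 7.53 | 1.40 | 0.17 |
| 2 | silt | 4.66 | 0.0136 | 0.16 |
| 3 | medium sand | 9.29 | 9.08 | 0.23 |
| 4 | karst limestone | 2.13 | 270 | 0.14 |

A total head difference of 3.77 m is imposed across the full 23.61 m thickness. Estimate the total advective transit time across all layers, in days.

With flow normal to the layers, continuity requires the same specific discharge q through every layer.
Σ(b_i/K_i) = 7.53/1.40 + 4.66/0.0136 + 9.29/9.08 + 2.13/270 = 349.1 d.
q = Δh / Σ(b_i/K_i) = 3.77 / 349.1 = 0.01080 m/day.
In each layer the seepage velocity is v_i = q/n_i, so the layer transit time is t_i = b_i·n_i / q:
  layer 1 (weathered basalt): t_1 = 7.53 × 0.17 / 0.01080 = 118.5 d
  layer 2 (silt): t_2 = 4.66 × 0.16 / 0.01080 = 69.03 d
  layer 3 (medium sand): t_3 = 9.29 × 0.23 / 0.01080 = 197.8 d
  layer 4 (karst limestone): t_4 = 2.13 × 0.14 / 0.01080 = 27.61 d
Total t = Σ t_i = 413.0 days.

413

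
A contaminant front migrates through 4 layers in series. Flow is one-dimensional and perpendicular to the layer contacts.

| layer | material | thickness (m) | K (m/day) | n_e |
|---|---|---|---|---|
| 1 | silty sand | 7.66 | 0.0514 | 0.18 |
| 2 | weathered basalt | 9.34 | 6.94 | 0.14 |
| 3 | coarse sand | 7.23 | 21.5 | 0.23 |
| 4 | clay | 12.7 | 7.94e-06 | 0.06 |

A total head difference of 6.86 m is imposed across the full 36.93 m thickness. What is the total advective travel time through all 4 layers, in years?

3260

With flow normal to the layers, continuity requires the same specific discharge q through every layer.
Σ(b_i/K_i) = 7.66/0.0514 + 9.34/6.94 + 7.23/21.5 + 12.7/7.94e-06 = 1.600e+06 d.
q = Δh / Σ(b_i/K_i) = 6.86 / 1.600e+06 = 4.288e-06 m/day.
In each layer the seepage velocity is v_i = q/n_i, so the layer transit time is t_i = b_i·n_i / q:
  layer 1 (silty sand): t_1 = 7.66 × 0.18 / 4.288e-06 = 3.215e+05 d
  layer 2 (weathered basalt): t_2 = 9.34 × 0.14 / 4.288e-06 = 3.049e+05 d
  layer 3 (coarse sand): t_3 = 7.23 × 0.23 / 4.288e-06 = 3.878e+05 d
  layer 4 (clay): t_4 = 12.7 × 0.06 / 4.288e-06 = 1.777e+05 d
Total t = Σ t_i = 1.192e+06 days = 3263 years.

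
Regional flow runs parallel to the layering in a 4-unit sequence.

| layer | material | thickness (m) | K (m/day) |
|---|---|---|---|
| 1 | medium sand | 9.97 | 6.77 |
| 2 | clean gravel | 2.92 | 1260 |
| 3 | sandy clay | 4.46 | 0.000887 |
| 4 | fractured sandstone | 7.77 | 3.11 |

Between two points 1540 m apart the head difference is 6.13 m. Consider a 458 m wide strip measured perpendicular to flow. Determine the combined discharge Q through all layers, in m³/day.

Flow is parallel to layering, so each bed carries its own Darcy discharge and the transmissivities add.
Σ(K_i·b_i) = 6.77×9.97 + 1260×2.92 + 0.000887×4.46 + 3.11×7.77 = 3771 m²/day.
Hydraulic gradient i = Δh / L = 6.13 / 1540 = 0.003981.
Q = Σ(K_i·b_i) · W · i = 3771 × 458 × 0.003981 = 6875 m³/day.

6870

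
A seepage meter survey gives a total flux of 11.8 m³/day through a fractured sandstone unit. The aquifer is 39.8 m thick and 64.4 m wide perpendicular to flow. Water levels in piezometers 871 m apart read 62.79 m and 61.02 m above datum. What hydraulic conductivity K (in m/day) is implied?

Cross-sectional area A = 64.4 × 39.8 = 2563 m².
Hydraulic gradient i = (62.79 − 61.02) / 871 = 1.77 / 871 = 0.002032.
From Q = K·A·i, K = Q / (A·i) = 11.8 / (2563 × 0.002032) = 2.265 m/day.

2.27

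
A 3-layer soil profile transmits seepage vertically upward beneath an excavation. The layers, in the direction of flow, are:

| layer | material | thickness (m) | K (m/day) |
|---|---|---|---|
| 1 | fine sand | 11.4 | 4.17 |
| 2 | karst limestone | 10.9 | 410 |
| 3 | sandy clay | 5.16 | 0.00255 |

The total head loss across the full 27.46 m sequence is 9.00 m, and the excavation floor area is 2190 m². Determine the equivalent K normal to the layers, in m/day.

0.0136

Flow is perpendicular to layering, so the layers act in series and the equivalent K is the thickness-weighted harmonic mean.
Total thickness L = 11.4 + 10.9 + 5.16 = 27.46 m.
Σ(b_i/K_i) = 11.4/4.17 + 10.9/410 + 5.16/0.00255 = 2026 d.
K_eq = L / Σ(b_i/K_i) = 27.46 / 2026 = 0.01355 m/day.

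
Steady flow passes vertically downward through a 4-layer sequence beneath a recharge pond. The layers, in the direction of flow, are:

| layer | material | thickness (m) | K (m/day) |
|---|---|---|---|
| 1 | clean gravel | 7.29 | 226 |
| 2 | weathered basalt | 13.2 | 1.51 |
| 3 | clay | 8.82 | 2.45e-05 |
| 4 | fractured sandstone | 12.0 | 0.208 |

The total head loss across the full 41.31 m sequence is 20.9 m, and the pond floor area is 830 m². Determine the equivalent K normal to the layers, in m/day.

Flow is perpendicular to layering, so the layers act in series and the equivalent K is the thickness-weighted harmonic mean.
Total thickness L = 7.29 + 13.2 + 8.82 + 12.0 = 41.31 m.
Σ(b_i/K_i) = 7.29/226 + 13.2/1.51 + 8.82/2.45e-05 + 12.0/0.208 = 3.601e+05 d.
K_eq = L / Σ(b_i/K_i) = 41.31 / 3.601e+05 = 0.0001147 m/day.

0.000115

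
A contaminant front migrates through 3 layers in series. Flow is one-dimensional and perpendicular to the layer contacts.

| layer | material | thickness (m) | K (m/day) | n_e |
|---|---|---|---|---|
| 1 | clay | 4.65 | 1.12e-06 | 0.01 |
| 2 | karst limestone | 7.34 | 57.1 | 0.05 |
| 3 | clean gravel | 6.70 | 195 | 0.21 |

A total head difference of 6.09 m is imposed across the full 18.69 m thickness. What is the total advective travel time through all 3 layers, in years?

With flow normal to the layers, continuity requires the same specific discharge q through every layer.
Σ(b_i/K_i) = 4.65/1.12e-06 + 7.34/57.1 + 6.70/195 = 4.152e+06 d.
q = Δh / Σ(b_i/K_i) = 6.09 / 4.152e+06 = 1.467e-06 m/day.
In each layer the seepage velocity is v_i = q/n_i, so the layer transit time is t_i = b_i·n_i / q:
  layer 1 (clay): t_1 = 4.65 × 0.01 / 1.467e-06 = 31701 d
  layer 2 (karst limestone): t_2 = 7.34 × 0.05 / 1.467e-06 = 2.502e+05 d
  layer 3 (clean gravel): t_3 = 6.70 × 0.21 / 1.467e-06 = 9.592e+05 d
Total t = Σ t_i = 1.241e+06 days = 3398 years.

3400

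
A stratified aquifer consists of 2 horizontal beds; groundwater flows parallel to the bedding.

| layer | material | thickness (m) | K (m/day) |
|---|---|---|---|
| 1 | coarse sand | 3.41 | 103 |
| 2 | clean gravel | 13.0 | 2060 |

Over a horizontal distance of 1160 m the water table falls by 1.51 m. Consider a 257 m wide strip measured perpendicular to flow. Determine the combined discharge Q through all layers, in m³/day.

9080

Flow is parallel to layering, so each bed carries its own Darcy discharge and the transmissivities add.
Σ(K_i·b_i) = 103×3.41 + 2060×13.0 = 27131 m²/day.
Hydraulic gradient i = Δh / L = 1.51 / 1160 = 0.001302.
Q = Σ(K_i·b_i) · W · i = 27131 × 257 × 0.001302 = 9077 m³/day.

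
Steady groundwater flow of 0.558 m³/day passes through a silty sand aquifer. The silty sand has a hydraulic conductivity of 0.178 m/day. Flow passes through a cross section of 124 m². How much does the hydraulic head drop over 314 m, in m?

7.94

From Q = K·A·i, i = Q / (K·A) = 0.558 / (0.1780 × 124.0) = 0.02528.
Head loss Δh = i · L = 0.02528 × 314 = 7.938 m.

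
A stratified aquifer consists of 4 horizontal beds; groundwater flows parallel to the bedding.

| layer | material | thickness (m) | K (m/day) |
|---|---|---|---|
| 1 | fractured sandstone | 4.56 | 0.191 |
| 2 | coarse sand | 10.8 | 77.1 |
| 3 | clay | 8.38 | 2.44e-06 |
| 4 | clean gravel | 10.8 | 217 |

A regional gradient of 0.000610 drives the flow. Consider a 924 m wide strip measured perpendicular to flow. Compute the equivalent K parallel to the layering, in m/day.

Flow is parallel to layering, so each bed carries its own Darcy discharge and the transmissivities add.
Σ(K_i·b_i) = 0.191×4.56 + 77.1×10.8 + 2.44e-06×8.38 + 217×10.8 = 3177 m²/day.
Total thickness b = 34.54 m, so K_eq = Σ(K_i·b_i)/b = 91.98 m/day.

92.0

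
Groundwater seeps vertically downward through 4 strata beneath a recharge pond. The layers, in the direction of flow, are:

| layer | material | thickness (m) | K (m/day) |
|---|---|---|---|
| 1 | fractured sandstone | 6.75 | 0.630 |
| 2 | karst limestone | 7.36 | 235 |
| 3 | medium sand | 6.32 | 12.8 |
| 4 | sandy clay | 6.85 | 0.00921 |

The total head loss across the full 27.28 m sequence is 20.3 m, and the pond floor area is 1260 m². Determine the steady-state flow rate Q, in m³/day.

Flow is perpendicular to layering, so the layers act in series and the equivalent K is the thickness-weighted harmonic mean.
Total thickness L = 6.75 + 7.36 + 6.32 + 6.85 = 27.28 m.
Σ(b_i/K_i) = 6.75/0.630 + 7.36/235 + 6.32/12.8 + 6.85/0.00921 = 755.0 d.
K_eq = L / Σ(b_i/K_i) = 27.28 / 755.0 = 0.03613 m/day.
Q = K_eq · A · (Δh/L) = 0.03613 × 1260 × (20.3/27.28) = 33.88 m³/day.

33.9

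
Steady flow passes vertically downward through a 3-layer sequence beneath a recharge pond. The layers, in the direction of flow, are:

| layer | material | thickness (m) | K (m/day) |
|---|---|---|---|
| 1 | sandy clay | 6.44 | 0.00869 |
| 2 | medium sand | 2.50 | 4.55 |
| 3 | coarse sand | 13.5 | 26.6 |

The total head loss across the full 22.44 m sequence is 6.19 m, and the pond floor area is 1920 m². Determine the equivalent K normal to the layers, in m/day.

0.0302

Flow is perpendicular to layering, so the layers act in series and the equivalent K is the thickness-weighted harmonic mean.
Total thickness L = 6.44 + 2.50 + 13.5 = 22.44 m.
Σ(b_i/K_i) = 6.44/0.00869 + 2.50/4.55 + 13.5/26.6 = 742.1 d.
K_eq = L / Σ(b_i/K_i) = 22.44 / 742.1 = 0.03024 m/day.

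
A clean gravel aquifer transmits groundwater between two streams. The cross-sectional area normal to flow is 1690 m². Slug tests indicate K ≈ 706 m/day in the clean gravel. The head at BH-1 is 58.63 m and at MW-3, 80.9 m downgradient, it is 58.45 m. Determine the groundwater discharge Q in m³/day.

Hydraulic gradient i = (58.63 − 58.45) / 80.9 = 0.18 / 80.9 = 0.002225.
Darcy's law: Q = K · A · i = 706.0 × 1690 × 0.002225 = 2655 m³/day.

2650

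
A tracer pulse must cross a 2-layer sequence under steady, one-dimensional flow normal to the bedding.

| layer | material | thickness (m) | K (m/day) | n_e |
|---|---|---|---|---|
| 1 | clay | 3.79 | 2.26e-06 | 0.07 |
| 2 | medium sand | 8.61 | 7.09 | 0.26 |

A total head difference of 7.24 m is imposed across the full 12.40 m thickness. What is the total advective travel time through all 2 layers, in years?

1590

With flow normal to the layers, continuity requires the same specific discharge q through every layer.
Σ(b_i/K_i) = 3.79/2.26e-06 + 8.61/7.09 = 1.677e+06 d.
q = Δh / Σ(b_i/K_i) = 7.24 / 1.677e+06 = 4.317e-06 m/day.
In each layer the seepage velocity is v_i = q/n_i, so the layer transit time is t_i = b_i·n_i / q:
  layer 1 (clay): t_1 = 3.79 × 0.07 / 4.317e-06 = 61451 d
  layer 2 (medium sand): t_2 = 8.61 × 0.26 / 4.317e-06 = 5.185e+05 d
Total t = Σ t_i = 5.800e+05 days = 1588 years.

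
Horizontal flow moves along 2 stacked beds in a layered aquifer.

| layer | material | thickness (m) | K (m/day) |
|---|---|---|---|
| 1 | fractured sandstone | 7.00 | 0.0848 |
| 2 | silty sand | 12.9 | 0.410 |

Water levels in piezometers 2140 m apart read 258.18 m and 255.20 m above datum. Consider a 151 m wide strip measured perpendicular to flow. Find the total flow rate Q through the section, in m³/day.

Flow is parallel to layering, so each bed carries its own Darcy discharge and the transmissivities add.
Σ(K_i·b_i) = 0.0848×7.00 + 0.410×12.9 = 5.883 m²/day.
Hydraulic gradient i = (258.18 − 255.20) / 2140 = 2.98 / 2140 = 0.001393.
Q = Σ(K_i·b_i) · W · i = 5.883 × 151 × 0.001393 = 1.237 m³/day.

1.24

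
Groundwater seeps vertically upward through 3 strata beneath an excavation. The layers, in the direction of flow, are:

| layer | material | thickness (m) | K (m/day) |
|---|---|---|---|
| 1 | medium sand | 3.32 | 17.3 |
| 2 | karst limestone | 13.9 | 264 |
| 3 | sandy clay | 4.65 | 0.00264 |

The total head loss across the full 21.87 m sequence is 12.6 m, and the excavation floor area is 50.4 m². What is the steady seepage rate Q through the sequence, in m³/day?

Flow is perpendicular to layering, so the layers act in series and the equivalent K is the thickness-weighted harmonic mean.
Total thickness L = 3.32 + 13.9 + 4.65 = 21.87 m.
Σ(b_i/K_i) = 3.32/17.3 + 13.9/264 + 4.65/0.00264 = 1762 d.
K_eq = L / Σ(b_i/K_i) = 21.87 / 1762 = 0.01241 m/day.
Q = K_eq · A · (Δh/L) = 0.01241 × 50.4 × (12.6/21.87) = 0.3605 m³/day.

0.360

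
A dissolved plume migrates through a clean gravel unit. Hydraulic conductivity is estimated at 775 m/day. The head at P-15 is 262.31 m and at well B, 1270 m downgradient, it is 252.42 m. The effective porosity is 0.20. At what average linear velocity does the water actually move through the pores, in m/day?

Hydraulic gradient i = (262.31 − 252.42) / 1270 = 9.89 / 1270 = 0.007787.
Darcy flux q = K · i = 775.0 × 0.007787 = 6.035 m/day.
Seepage velocity v = q / n_e = 6.035 / 0.20 = 30.18 m/day.

30.2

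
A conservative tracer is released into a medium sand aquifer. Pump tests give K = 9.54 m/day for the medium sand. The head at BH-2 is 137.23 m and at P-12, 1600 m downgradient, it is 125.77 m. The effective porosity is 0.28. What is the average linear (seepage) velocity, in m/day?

Hydraulic gradient i = (137.23 − 125.77) / 1600 = 11.46 / 1600 = 0.007163.
Darcy flux q = K · i = 9.540 × 0.007163 = 0.06833 m/day.
Seepage velocity v = q / n_e = 0.06833 / 0.28 = 0.2440 m/day.

0.244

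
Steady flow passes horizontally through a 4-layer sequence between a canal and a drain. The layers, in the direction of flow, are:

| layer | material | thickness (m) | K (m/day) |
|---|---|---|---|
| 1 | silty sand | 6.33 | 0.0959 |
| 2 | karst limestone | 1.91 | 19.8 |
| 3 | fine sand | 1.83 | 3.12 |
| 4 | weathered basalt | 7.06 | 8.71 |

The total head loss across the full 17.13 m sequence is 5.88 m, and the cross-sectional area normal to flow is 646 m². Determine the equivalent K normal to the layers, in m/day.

Flow is perpendicular to layering, so the layers act in series and the equivalent K is the thickness-weighted harmonic mean.
Total thickness L = 6.33 + 1.91 + 1.83 + 7.06 = 17.13 m.
Σ(b_i/K_i) = 6.33/0.0959 + 1.91/19.8 + 1.83/3.12 + 7.06/8.71 = 67.50 d.
K_eq = L / Σ(b_i/K_i) = 17.13 / 67.50 = 0.2538 m/day.

0.254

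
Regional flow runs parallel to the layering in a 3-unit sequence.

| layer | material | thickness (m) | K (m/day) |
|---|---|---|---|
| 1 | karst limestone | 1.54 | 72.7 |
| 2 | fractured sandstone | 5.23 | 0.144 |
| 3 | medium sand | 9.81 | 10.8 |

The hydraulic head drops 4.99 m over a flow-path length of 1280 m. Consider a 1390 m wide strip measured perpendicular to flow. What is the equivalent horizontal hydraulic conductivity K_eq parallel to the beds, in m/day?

13.2

Flow is parallel to layering, so each bed carries its own Darcy discharge and the transmissivities add.
Σ(K_i·b_i) = 72.7×1.54 + 0.144×5.23 + 10.8×9.81 = 218.7 m²/day.
Total thickness b = 16.58 m, so K_eq = Σ(K_i·b_i)/b = 13.19 m/day.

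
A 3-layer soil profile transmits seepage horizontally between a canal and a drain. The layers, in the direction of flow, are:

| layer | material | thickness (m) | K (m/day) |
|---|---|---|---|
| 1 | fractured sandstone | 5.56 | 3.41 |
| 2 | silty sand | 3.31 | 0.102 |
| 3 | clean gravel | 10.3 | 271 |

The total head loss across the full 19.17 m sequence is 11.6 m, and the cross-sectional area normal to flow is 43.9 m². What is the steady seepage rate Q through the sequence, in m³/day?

Flow is perpendicular to layering, so the layers act in series and the equivalent K is the thickness-weighted harmonic mean.
Total thickness L = 5.56 + 3.31 + 10.3 = 19.17 m.
Σ(b_i/K_i) = 5.56/3.41 + 3.31/0.102 + 10.3/271 = 34.12 d.
K_eq = L / Σ(b_i/K_i) = 19.17 / 34.12 = 0.5618 m/day.
Q = K_eq · A · (Δh/L) = 0.5618 × 43.9 × (11.6/19.17) = 14.93 m³/day.

14.9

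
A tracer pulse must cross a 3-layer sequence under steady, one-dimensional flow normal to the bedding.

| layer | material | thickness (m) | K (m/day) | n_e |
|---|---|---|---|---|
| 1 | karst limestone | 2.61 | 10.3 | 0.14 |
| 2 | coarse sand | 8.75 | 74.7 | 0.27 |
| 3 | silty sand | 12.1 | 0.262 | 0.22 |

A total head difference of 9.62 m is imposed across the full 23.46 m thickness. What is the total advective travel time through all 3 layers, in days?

With flow normal to the layers, continuity requires the same specific discharge q through every layer.
Σ(b_i/K_i) = 2.61/10.3 + 8.75/74.7 + 12.1/0.262 = 46.55 d.
q = Δh / Σ(b_i/K_i) = 9.62 / 46.55 = 0.2066 m/day.
In each layer the seepage velocity is v_i = q/n_i, so the layer transit time is t_i = b_i·n_i / q:
  layer 1 (karst limestone): t_1 = 2.61 × 0.14 / 0.2066 = 1.768 d
  layer 2 (coarse sand): t_2 = 8.75 × 0.27 / 0.2066 = 11.43 d
  layer 3 (silty sand): t_3 = 12.1 × 0.22 / 0.2066 = 12.88 d
Total t = Σ t_i = 26.08 days.

26.1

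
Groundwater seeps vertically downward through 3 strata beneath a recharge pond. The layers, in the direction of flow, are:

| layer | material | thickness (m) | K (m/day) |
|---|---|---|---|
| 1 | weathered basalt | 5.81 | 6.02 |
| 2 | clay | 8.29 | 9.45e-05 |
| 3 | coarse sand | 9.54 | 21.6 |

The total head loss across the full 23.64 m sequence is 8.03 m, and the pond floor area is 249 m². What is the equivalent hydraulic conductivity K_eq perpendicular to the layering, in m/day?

0.000269

Flow is perpendicular to layering, so the layers act in series and the equivalent K is the thickness-weighted harmonic mean.
Total thickness L = 5.81 + 8.29 + 9.54 = 23.64 m.
Σ(b_i/K_i) = 5.81/6.02 + 8.29/9.45e-05 + 9.54/21.6 = 87726 d.
K_eq = L / Σ(b_i/K_i) = 23.64 / 87726 = 0.0002695 m/day.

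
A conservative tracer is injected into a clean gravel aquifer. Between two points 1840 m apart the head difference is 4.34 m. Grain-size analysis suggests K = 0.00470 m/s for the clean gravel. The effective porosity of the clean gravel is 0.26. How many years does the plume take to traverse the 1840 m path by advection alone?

Convert K: 0.00470 m/s × 86400 = 406.1 m/day.
Hydraulic gradient i = Δh / L = 4.34 / 1840 = 0.002359.
Darcy flux q = K · i = 406.1 × 0.002359 = 0.9578 m/day.
Seepage velocity v = q / n_e = 0.9578 / 0.26 = 3.684 m/day.
Travel time t = L / v = 1840 / 3.684 = 499.5 days = 1.367 years.

1.37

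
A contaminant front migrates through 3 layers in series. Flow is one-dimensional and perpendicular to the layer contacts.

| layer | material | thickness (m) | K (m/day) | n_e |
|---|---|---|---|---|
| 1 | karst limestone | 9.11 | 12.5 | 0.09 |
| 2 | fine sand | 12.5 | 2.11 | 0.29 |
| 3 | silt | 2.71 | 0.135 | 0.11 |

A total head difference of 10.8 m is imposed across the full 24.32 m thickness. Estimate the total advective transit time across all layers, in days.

With flow normal to the layers, continuity requires the same specific discharge q through every layer.
Σ(b_i/K_i) = 9.11/12.5 + 12.5/2.11 + 2.71/0.135 = 26.73 d.
q = Δh / Σ(b_i/K_i) = 10.8 / 26.73 = 0.4041 m/day.
In each layer the seepage velocity is v_i = q/n_i, so the layer transit time is t_i = b_i·n_i / q:
  layer 1 (karst limestone): t_1 = 9.11 × 0.09 / 0.4041 = 2.029 d
  layer 2 (fine sand): t_2 = 12.5 × 0.29 / 0.4041 = 8.971 d
  layer 3 (silt): t_3 = 2.71 × 0.11 / 0.4041 = 0.7377 d
Total t = Σ t_i = 11.74 days.

11.7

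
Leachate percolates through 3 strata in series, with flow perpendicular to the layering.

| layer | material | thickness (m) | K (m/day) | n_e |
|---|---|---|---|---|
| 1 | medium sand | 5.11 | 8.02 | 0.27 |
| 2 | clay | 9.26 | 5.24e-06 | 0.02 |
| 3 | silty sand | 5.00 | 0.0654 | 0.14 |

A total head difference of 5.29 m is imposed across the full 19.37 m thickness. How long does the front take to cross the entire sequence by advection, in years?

2070

With flow normal to the layers, continuity requires the same specific discharge q through every layer.
Σ(b_i/K_i) = 5.11/8.02 + 9.26/5.24e-06 + 5.00/0.0654 = 1.767e+06 d.
q = Δh / Σ(b_i/K_i) = 5.29 / 1.767e+06 = 2.993e-06 m/day.
In each layer the seepage velocity is v_i = q/n_i, so the layer transit time is t_i = b_i·n_i / q:
  layer 1 (medium sand): t_1 = 5.11 × 0.27 / 2.993e-06 = 4.609e+05 d
  layer 2 (clay): t_2 = 9.26 × 0.02 / 2.993e-06 = 61871 d
  layer 3 (silty sand): t_3 = 5.00 × 0.14 / 2.993e-06 = 2.339e+05 d
Total t = Σ t_i = 7.566e+05 days = 2072 years.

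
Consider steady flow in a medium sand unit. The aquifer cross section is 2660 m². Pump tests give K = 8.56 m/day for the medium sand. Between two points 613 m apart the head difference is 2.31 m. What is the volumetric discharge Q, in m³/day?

85.8

Hydraulic gradient i = Δh / L = 2.31 / 613 = 0.003768.
Darcy's law: Q = K · A · i = 8.560 × 2660 × 0.003768 = 85.80 m³/day.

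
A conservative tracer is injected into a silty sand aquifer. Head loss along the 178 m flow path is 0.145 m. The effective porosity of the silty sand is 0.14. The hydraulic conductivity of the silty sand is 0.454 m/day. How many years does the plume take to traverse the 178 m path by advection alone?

Hydraulic gradient i = Δh / L = 0.145 / 178 = 0.0008146.
Darcy flux q = K · i = 0.4540 × 0.0008146 = 0.0003698 m/day.
Seepage velocity v = q / n_e = 0.0003698 / 0.14 = 0.002642 m/day.
Travel time t = L / v = 178 / 0.002642 = 67382 days = 184.5 years.

184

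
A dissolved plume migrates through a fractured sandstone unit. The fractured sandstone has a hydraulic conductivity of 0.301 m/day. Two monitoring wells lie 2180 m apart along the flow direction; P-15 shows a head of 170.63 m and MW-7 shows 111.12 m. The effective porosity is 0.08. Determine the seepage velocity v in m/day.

0.103

Hydraulic gradient i = (170.63 − 111.12) / 2180 = 59.51 / 2180 = 0.02730.
Darcy flux q = K · i = 0.3010 × 0.02730 = 0.008217 m/day.
Seepage velocity v = q / n_e = 0.008217 / 0.08 = 0.1027 m/day.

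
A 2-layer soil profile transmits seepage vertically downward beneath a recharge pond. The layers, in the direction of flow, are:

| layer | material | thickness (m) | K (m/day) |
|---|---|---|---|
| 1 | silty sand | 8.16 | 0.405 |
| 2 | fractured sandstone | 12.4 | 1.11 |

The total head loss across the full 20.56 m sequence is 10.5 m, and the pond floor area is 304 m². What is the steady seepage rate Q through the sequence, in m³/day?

Flow is perpendicular to layering, so the layers act in series and the equivalent K is the thickness-weighted harmonic mean.
Total thickness L = 8.16 + 12.4 = 20.56 m.
Σ(b_i/K_i) = 8.16/0.405 + 12.4/1.11 = 31.32 d.
K_eq = L / Σ(b_i/K_i) = 20.56 / 31.32 = 0.6565 m/day.
Q = K_eq · A · (Δh/L) = 0.6565 × 304 × (10.5/20.56) = 101.9 m³/day.

102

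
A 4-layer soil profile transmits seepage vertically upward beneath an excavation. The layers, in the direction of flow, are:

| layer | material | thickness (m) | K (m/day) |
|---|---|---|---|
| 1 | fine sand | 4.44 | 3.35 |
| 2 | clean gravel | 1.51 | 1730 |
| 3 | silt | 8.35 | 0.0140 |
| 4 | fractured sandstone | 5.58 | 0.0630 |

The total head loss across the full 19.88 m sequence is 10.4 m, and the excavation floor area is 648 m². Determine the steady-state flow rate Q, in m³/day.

Flow is perpendicular to layering, so the layers act in series and the equivalent K is the thickness-weighted harmonic mean.
Total thickness L = 4.44 + 1.51 + 8.35 + 5.58 = 19.88 m.
Σ(b_i/K_i) = 4.44/3.35 + 1.51/1730 + 8.35/0.0140 + 5.58/0.0630 = 686.3 d.
K_eq = L / Σ(b_i/K_i) = 19.88 / 686.3 = 0.02897 m/day.
Q = K_eq · A · (Δh/L) = 0.02897 × 648 × (10.4/19.88) = 9.819 m³/day.

9.82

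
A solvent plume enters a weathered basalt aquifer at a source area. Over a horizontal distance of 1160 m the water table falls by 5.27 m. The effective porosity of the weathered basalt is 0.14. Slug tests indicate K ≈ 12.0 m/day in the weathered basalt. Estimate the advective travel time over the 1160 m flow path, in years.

Hydraulic gradient i = Δh / L = 5.27 / 1160 = 0.004543.
Darcy flux q = K · i = 12.00 × 0.004543 = 0.05452 m/day.
Seepage velocity v = q / n_e = 0.05452 / 0.14 = 0.3894 m/day.
Travel time t = L / v = 1160 / 0.3894 = 2979 days = 8.156 years.

8.16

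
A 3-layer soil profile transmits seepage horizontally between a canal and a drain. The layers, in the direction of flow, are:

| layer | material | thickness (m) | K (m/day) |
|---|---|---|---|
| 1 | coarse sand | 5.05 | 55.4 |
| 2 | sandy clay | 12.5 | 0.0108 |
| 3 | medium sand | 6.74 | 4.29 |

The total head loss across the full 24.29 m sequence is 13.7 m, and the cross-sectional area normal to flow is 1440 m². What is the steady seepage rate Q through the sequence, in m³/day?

Flow is perpendicular to layering, so the layers act in series and the equivalent K is the thickness-weighted harmonic mean.
Total thickness L = 5.05 + 12.5 + 6.74 = 24.29 m.
Σ(b_i/K_i) = 5.05/55.4 + 12.5/0.0108 + 6.74/4.29 = 1159 d.
K_eq = L / Σ(b_i/K_i) = 24.29 / 1159 = 0.02096 m/day.
Q = K_eq · A · (Δh/L) = 0.02096 × 1440 × (13.7/24.29) = 17.02 m³/day.

17.0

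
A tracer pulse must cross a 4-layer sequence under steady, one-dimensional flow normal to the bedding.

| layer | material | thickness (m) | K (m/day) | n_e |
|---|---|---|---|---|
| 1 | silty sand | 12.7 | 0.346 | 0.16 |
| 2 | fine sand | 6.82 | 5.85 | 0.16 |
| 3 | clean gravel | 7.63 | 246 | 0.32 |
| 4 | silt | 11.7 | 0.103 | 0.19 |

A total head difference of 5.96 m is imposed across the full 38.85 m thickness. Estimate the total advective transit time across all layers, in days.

198

With flow normal to the layers, continuity requires the same specific discharge q through every layer.
Σ(b_i/K_i) = 12.7/0.346 + 6.82/5.85 + 7.63/246 + 11.7/0.103 = 151.5 d.
q = Δh / Σ(b_i/K_i) = 5.96 / 151.5 = 0.03934 m/day.
In each layer the seepage velocity is v_i = q/n_i, so the layer transit time is t_i = b_i·n_i / q:
  layer 1 (silty sand): t_1 = 12.7 × 0.16 / 0.03934 = 51.65 d
  layer 2 (fine sand): t_2 = 6.82 × 0.16 / 0.03934 = 27.74 d
  layer 3 (clean gravel): t_3 = 7.63 × 0.32 / 0.03934 = 62.06 d
  layer 4 (silt): t_4 = 11.7 × 0.19 / 0.03934 = 56.51 d
Total t = Σ t_i = 198.0 days.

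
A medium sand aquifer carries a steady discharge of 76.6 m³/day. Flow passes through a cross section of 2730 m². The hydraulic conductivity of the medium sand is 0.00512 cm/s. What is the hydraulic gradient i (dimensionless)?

0.00634

Convert K: 0.00512 cm/s × 864 = 4.424 m/day.
From Q = K·A·i, i = Q / (K·A) = 76.6 / (4.424 × 2730) = 0.006343.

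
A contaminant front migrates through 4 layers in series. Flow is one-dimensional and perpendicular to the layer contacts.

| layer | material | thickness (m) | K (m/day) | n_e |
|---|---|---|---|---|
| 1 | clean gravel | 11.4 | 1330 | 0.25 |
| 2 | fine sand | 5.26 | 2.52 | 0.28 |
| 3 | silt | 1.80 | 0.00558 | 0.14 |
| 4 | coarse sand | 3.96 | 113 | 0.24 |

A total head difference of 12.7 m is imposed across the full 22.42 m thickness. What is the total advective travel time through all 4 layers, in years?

With flow normal to the layers, continuity requires the same specific discharge q through every layer.
Σ(b_i/K_i) = 11.4/1330 + 5.26/2.52 + 1.80/0.00558 + 3.96/113 = 324.7 d.
q = Δh / Σ(b_i/K_i) = 12.7 / 324.7 = 0.03911 m/day.
In each layer the seepage velocity is v_i = q/n_i, so the layer transit time is t_i = b_i·n_i / q:
  layer 1 (clean gravel): t_1 = 11.4 × 0.25 / 0.03911 = 72.87 d
  layer 2 (fine sand): t_2 = 5.26 × 0.28 / 0.03911 = 37.66 d
  layer 3 (silt): t_3 = 1.80 × 0.14 / 0.03911 = 6.443 d
  layer 4 (coarse sand): t_4 = 3.96 × 0.24 / 0.03911 = 24.30 d
Total t = Σ t_i = 141.3 days = 0.3868 years.

0.387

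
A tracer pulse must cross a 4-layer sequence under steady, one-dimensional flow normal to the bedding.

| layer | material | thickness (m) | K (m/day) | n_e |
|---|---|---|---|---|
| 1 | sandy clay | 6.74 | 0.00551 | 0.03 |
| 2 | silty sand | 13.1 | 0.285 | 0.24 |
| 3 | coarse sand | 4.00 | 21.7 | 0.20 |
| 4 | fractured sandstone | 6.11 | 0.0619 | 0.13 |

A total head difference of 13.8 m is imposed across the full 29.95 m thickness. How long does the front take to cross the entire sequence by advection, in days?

With flow normal to the layers, continuity requires the same specific discharge q through every layer.
Σ(b_i/K_i) = 6.74/0.00551 + 13.1/0.285 + 4.00/21.7 + 6.11/0.0619 = 1368 d.
q = Δh / Σ(b_i/K_i) = 13.8 / 1368 = 0.01009 m/day.
In each layer the seepage velocity is v_i = q/n_i, so the layer transit time is t_i = b_i·n_i / q:
  layer 1 (sandy clay): t_1 = 6.74 × 0.03 / 0.01009 = 20.05 d
  layer 2 (silty sand): t_2 = 13.1 × 0.24 / 0.01009 = 311.7 d
  layer 3 (coarse sand): t_3 = 4.00 × 0.20 / 0.01009 = 79.31 d
  layer 4 (fractured sandstone): t_4 = 6.11 × 0.13 / 0.01009 = 78.74 d
Total t = Σ t_i = 489.8 days.

490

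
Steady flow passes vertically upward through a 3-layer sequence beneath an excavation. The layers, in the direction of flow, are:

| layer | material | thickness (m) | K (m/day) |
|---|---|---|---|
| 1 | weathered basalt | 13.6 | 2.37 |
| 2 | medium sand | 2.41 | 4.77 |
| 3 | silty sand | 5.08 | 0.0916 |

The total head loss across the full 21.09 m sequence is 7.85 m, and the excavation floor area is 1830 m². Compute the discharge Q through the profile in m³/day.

233

Flow is perpendicular to layering, so the layers act in series and the equivalent K is the thickness-weighted harmonic mean.
Total thickness L = 13.6 + 2.41 + 5.08 = 21.09 m.
Σ(b_i/K_i) = 13.6/2.37 + 2.41/4.77 + 5.08/0.0916 = 61.70 d.
K_eq = L / Σ(b_i/K_i) = 21.09 / 61.70 = 0.3418 m/day.
Q = K_eq · A · (Δh/L) = 0.3418 × 1830 × (7.85/21.09) = 232.8 m³/day.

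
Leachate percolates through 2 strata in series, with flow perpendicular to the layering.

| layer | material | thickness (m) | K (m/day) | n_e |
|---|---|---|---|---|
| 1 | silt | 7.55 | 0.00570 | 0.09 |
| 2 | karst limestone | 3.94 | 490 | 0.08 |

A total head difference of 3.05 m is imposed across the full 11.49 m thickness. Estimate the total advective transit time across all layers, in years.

1.18

With flow normal to the layers, continuity requires the same specific discharge q through every layer.
Σ(b_i/K_i) = 7.55/0.00570 + 3.94/490 = 1325 d.
q = Δh / Σ(b_i/K_i) = 3.05 / 1325 = 0.002303 m/day.
In each layer the seepage velocity is v_i = q/n_i, so the layer transit time is t_i = b_i·n_i / q:
  layer 1 (silt): t_1 = 7.55 × 0.09 / 0.002303 = 295.1 d
  layer 2 (karst limestone): t_2 = 3.94 × 0.08 / 0.002303 = 136.9 d
Total t = Σ t_i = 432.0 days = 1.183 years.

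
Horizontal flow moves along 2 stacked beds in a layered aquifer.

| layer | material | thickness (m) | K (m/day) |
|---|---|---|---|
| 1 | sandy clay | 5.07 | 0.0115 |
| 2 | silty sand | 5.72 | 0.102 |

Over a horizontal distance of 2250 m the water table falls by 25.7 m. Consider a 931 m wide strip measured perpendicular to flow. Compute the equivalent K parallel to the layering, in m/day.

0.0595

Flow is parallel to layering, so each bed carries its own Darcy discharge and the transmissivities add.
Σ(K_i·b_i) = 0.0115×5.07 + 0.102×5.72 = 0.6417 m²/day.
Total thickness b = 10.79 m, so K_eq = Σ(K_i·b_i)/b = 0.05948 m/day.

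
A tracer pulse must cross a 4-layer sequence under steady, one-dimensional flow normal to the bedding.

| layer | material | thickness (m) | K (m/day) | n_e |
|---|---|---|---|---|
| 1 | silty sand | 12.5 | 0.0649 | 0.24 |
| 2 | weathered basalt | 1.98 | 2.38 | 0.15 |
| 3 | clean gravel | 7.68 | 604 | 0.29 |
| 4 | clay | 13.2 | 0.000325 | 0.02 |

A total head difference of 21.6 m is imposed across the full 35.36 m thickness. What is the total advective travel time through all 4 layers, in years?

With flow normal to the layers, continuity requires the same specific discharge q through every layer.
Σ(b_i/K_i) = 12.5/0.0649 + 1.98/2.38 + 7.68/604 + 13.2/0.000325 = 40809 d.
q = Δh / Σ(b_i/K_i) = 21.6 / 40809 = 0.0005293 m/day.
In each layer the seepage velocity is v_i = q/n_i, so the layer transit time is t_i = b_i·n_i / q:
  layer 1 (silty sand): t_1 = 12.5 × 0.24 / 0.0005293 = 5668 d
  layer 2 (weathered basalt): t_2 = 1.98 × 0.15 / 0.0005293 = 561.1 d
  layer 3 (clean gravel): t_3 = 7.68 × 0.29 / 0.0005293 = 4208 d
  layer 4 (clay): t_4 = 13.2 × 0.02 / 0.0005293 = 498.8 d
Total t = Σ t_i = 10936 days = 29.94 years.

29.9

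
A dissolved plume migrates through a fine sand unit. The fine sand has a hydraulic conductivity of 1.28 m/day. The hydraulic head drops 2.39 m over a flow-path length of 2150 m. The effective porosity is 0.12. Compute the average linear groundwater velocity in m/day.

0.0119

Hydraulic gradient i = Δh / L = 2.39 / 2150 = 0.001112.
Darcy flux q = K · i = 1.280 × 0.001112 = 0.001423 m/day.
Seepage velocity v = q / n_e = 0.001423 / 0.12 = 0.01186 m/day.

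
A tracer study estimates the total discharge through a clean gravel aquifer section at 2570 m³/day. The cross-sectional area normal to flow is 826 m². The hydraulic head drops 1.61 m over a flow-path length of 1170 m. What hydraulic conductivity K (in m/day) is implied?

2260

Hydraulic gradient i = Δh / L = 1.61 / 1170 = 0.001376.
From Q = K·A·i, K = Q / (A·i) = 2570 / (826.0 × 0.001376) = 2261 m/day.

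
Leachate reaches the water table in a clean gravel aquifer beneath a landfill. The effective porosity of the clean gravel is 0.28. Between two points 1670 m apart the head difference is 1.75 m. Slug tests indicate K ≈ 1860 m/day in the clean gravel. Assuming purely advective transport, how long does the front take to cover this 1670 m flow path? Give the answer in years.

Hydraulic gradient i = Δh / L = 1.75 / 1670 = 0.001048.
Darcy flux q = K · i = 1860 × 0.001048 = 1.949 m/day.
Seepage velocity v = q / n_e = 1.949 / 0.28 = 6.961 m/day.
Travel time t = L / v = 1670 / 6.961 = 239.9 days = 0.6568 years.

0.657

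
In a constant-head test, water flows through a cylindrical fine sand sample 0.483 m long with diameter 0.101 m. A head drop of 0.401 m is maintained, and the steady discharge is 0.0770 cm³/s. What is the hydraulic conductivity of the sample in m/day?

1.00

Cross-sectional area A = π·(d/2)² = π × (0.101/2)² = 0.008012 m².
Convert discharge: 0.0770 cm³/s = 7.700e-08 m³/s.
Darcy's law rearranged: K = Q·L / (A·Δh) = 7.700e-08 × 0.483 / (0.008012 × 0.401) = 1.158e-05 m/s = 1.000 m/day.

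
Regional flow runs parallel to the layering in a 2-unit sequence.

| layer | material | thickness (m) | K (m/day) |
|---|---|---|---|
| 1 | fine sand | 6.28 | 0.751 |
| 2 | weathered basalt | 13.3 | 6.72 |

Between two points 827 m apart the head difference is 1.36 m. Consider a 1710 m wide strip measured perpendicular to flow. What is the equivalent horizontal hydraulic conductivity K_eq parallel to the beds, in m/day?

Flow is parallel to layering, so each bed carries its own Darcy discharge and the transmissivities add.
Σ(K_i·b_i) = 0.751×6.28 + 6.72×13.3 = 94.09 m²/day.
Total thickness b = 19.58 m, so K_eq = Σ(K_i·b_i)/b = 4.806 m/day.

4.81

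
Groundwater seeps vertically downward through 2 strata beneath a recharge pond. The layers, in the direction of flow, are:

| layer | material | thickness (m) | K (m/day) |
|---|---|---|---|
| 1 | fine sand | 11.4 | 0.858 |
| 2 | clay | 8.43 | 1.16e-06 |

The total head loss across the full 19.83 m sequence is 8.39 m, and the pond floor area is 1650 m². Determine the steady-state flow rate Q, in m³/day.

Flow is perpendicular to layering, so the layers act in series and the equivalent K is the thickness-weighted harmonic mean.
Total thickness L = 11.4 + 8.43 = 19.83 m.
Σ(b_i/K_i) = 11.4/0.858 + 8.43/1.16e-06 = 7.267e+06 d.
K_eq = L / Σ(b_i/K_i) = 19.83 / 7.267e+06 = 2.729e-06 m/day.
Q = K_eq · A · (Δh/L) = 2.729e-06 × 1650 × (8.39/19.83) = 0.001905 m³/day.

0.00190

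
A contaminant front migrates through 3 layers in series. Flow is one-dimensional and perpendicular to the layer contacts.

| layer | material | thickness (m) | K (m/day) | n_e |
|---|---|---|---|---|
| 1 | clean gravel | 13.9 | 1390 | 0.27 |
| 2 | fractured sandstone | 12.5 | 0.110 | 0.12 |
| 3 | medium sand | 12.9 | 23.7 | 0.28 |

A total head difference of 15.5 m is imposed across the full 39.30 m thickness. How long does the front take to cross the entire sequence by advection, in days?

With flow normal to the layers, continuity requires the same specific discharge q through every layer.
Σ(b_i/K_i) = 13.9/1390 + 12.5/0.110 + 12.9/23.7 = 114.2 d.
q = Δh / Σ(b_i/K_i) = 15.5 / 114.2 = 0.1357 m/day.
In each layer the seepage velocity is v_i = q/n_i, so the layer transit time is t_i = b_i·n_i / q:
  layer 1 (clean gravel): t_1 = 13.9 × 0.27 / 0.1357 = 27.65 d
  layer 2 (fractured sandstone): t_2 = 12.5 × 0.12 / 0.1357 = 11.05 d
  layer 3 (medium sand): t_3 = 12.9 × 0.28 / 0.1357 = 26.61 d
Total t = Σ t_i = 65.31 days.

65.3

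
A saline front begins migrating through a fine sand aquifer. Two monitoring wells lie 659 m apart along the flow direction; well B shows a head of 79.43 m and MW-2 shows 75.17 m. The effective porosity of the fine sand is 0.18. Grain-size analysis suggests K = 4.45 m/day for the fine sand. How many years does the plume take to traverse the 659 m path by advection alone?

Hydraulic gradient i = (79.43 − 75.17) / 659 = 4.26 / 659 = 0.006464.
Darcy flux q = K · i = 4.450 × 0.006464 = 0.02877 m/day.
Seepage velocity v = q / n_e = 0.02877 / 0.18 = 0.1598 m/day.
Travel time t = L / v = 659 / 0.1598 = 4124 days = 11.29 years.

11.3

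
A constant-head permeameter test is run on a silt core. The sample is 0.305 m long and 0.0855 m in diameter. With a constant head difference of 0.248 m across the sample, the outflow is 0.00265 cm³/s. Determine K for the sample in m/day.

Cross-sectional area A = π·(d/2)² = π × (0.0855/2)² = 0.005741 m².
Convert discharge: 0.00265 cm³/s = 2.650e-09 m³/s.
Darcy's law rearranged: K = Q·L / (A·Δh) = 2.650e-09 × 0.305 / (0.005741 × 0.248) = 5.676e-07 m/s = 0.04904 m/day.

0.0490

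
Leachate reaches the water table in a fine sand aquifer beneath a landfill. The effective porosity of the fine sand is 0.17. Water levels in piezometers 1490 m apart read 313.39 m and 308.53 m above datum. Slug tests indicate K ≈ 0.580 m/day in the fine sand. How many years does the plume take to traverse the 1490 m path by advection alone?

Hydraulic gradient i = (313.39 − 308.53) / 1490 = 4.86 / 1490 = 0.003262.
Darcy flux q = K · i = 0.5800 × 0.003262 = 0.001892 m/day.
Seepage velocity v = q / n_e = 0.001892 / 0.17 = 0.01113 m/day.
Travel time t = L / v = 1490 / 0.01113 = 1.339e+05 days = 366.6 years.

367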